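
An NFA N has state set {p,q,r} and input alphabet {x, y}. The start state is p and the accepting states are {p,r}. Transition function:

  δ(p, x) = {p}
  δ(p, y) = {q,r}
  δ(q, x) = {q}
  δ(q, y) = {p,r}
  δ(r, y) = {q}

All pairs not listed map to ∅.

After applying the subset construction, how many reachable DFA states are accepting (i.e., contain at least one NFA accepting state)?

Start state of the DFA: {p}.
{p} --x--> {p}  [seen]
{p} --y--> {q,r}  [new]
{q,r} --x--> {q}  [new]
{q,r} --y--> {p,q,r}  [new]
{q} --x--> {q}  [seen]
{q} --y--> {p,r}  [new]
{p,q,r} --x--> {p,q}  [new]
{p,q,r} --y--> {p,q,r}  [seen]
{p,r} --x--> {p}  [seen]
{p,r} --y--> {q,r}  [seen]
{p,q} --x--> {p,q}  [seen]
{p,q} --y--> {p,q,r}  [seen]
Reachable DFA states: {p}, {q,r}, {q}, {p,q,r}, {p,r}, {p,q}.
Accepting DFA states (contain an NFA accepting state): {p}, {q,r}, {p,q,r}, {p,r}, {p,q}.

5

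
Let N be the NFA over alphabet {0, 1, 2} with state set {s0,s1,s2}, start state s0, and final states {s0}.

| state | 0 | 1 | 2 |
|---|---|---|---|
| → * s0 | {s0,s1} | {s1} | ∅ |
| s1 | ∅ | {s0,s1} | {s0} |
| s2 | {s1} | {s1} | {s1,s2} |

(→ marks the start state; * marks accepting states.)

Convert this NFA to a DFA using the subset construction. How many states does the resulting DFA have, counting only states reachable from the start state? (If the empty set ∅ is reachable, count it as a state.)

4

Start state of the DFA: {s0}.
{s0} --0--> {s0,s1}  [new]
{s0} --1--> {s1}  [new]
{s0} --2--> ∅  [new]
{s0,s1} --0--> {s0,s1}  [seen]
{s0,s1} --1--> {s0,s1}  [seen]
{s0,s1} --2--> {s0}  [seen]
{s1} --0--> ∅  [seen]
{s1} --1--> {s0,s1}  [seen]
{s1} --2--> {s0}  [seen]
∅ --0--> ∅  [seen]
∅ --1--> ∅  [seen]
∅ --2--> ∅  [seen]
Reachable DFA states: {s0}, {s0,s1}, {s1}, ∅.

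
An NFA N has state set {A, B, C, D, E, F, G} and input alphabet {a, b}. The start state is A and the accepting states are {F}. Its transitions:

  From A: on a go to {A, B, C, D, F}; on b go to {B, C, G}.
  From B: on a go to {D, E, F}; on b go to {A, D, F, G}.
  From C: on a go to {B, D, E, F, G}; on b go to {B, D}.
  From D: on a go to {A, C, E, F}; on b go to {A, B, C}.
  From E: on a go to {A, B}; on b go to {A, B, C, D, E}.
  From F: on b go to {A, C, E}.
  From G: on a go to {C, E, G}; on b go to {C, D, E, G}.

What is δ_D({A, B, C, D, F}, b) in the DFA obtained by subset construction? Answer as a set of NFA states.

δ(A,b) = {B, C, G}; δ(B,b) = {A, D, F, G}; δ(C,b) = {B, D}; δ(D,b) = {A, B, C}; δ(F,b) = {A, C, E}.
Union: {A, B, C, D, E, F, G}.

{A, B, C, D, E, F, G}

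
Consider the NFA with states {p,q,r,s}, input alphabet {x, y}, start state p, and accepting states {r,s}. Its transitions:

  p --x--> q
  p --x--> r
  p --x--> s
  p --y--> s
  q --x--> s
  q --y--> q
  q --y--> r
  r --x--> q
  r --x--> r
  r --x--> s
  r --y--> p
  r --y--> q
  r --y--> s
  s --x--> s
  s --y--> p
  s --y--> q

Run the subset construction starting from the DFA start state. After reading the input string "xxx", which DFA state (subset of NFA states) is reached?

{q,r,s}

Start: {p}.
δ(p,x) = {q,r,s}.
Union: {q,r,s}.
After x: {q,r,s}.
δ(q,x) = {s}; δ(r,x) = {q,r,s}; δ(s,x) = {s}.
Union: {q,r,s}.
After x: {q,r,s}.
δ(q,x) = {s}; δ(r,x) = {q,r,s}; δ(s,x) = {s}.
Union: {q,r,s}.
After x: {q,r,s}.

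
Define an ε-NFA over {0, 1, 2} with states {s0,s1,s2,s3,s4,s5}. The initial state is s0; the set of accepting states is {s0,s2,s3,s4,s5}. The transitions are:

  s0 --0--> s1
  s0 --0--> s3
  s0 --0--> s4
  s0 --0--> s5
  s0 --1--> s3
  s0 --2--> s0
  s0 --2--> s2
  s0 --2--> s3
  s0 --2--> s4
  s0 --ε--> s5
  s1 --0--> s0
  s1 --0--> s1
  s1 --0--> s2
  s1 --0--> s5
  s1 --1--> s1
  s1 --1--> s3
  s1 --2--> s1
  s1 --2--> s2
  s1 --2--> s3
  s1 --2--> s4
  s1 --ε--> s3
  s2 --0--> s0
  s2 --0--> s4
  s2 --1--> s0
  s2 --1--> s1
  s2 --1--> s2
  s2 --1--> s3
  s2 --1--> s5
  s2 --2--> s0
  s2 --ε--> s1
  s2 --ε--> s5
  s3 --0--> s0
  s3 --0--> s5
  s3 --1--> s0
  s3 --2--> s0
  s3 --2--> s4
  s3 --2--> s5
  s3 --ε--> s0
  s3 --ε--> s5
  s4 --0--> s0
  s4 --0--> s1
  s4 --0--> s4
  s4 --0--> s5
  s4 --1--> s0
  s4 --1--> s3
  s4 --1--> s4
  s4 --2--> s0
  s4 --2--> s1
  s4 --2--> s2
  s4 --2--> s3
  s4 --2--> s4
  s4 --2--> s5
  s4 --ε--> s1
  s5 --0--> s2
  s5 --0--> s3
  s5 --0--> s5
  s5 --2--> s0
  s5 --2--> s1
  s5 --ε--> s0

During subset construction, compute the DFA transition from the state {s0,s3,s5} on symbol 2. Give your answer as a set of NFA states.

{s0,s1,s2,s3,s4,s5}

δ(s0,2) = {s0,s2,s3,s4}; δ(s3,2) = {s0,s4,s5}; δ(s5,2) = {s0,s1}.
Union: {s0,s1,s2,s3,s4,s5}.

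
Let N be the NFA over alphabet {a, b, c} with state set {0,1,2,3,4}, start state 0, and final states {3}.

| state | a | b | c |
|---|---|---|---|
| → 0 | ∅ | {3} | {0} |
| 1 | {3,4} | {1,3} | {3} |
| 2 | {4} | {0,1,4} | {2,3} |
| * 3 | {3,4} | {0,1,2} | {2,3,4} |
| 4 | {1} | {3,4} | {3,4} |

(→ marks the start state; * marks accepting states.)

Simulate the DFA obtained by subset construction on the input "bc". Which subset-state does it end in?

Start: {0}.
δ(0,b) = {3}.
Union: {3}.
After b: {3}.
δ(3,c) = {2,3,4}.
Union: {2,3,4}.
After c: {2,3,4}.

{2,3,4}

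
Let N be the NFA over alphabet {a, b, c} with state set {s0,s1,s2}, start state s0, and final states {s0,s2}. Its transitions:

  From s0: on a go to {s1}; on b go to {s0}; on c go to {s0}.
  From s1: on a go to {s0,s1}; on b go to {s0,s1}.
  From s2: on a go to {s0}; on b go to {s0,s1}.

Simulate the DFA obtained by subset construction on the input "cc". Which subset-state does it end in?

{s0}

Start: {s0}.
δ(s0,c) = {s0}.
Union: {s0}.
After c: {s0}.
δ(s0,c) = {s0}.
Union: {s0}.
After c: {s0}.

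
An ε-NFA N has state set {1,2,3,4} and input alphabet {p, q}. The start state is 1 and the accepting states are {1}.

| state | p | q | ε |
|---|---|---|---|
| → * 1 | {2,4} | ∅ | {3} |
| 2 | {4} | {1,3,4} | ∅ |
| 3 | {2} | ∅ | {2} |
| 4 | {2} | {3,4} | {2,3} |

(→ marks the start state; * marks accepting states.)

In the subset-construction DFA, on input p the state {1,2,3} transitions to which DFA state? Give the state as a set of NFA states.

{2,3,4}

δ(1,p) = {2,4}; δ(2,p) = {4}; δ(3,p) = {2}.
Union: {2,4}.
ε-closure gives {2,3,4}.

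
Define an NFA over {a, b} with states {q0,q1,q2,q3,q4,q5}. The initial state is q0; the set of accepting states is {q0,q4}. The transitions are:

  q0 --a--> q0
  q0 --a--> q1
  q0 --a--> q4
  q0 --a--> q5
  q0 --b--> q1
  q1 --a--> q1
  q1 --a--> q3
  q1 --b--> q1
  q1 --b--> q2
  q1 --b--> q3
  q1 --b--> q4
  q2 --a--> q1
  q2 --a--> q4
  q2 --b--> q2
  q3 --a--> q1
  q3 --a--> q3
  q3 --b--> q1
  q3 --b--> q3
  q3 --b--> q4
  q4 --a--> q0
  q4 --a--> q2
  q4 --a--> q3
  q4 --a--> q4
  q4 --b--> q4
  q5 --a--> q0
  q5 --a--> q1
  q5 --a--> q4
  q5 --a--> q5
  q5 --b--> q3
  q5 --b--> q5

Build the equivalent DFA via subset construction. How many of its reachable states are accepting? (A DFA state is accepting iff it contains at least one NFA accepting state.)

6

Start state of the DFA: {q0}.
{q0} --a--> {q0,q1,q4,q5}  [new]
{q0} --b--> {q1}  [new]
{q0,q1,q4,q5} --a--> {q0,q1,q2,q3,q4,q5}  [new]
{q0,q1,q4,q5} --b--> {q1,q2,q3,q4,q5}  [new]
{q1} --a--> {q1,q3}  [new]
{q1} --b--> {q1,q2,q3,q4}  [new]
{q0,q1,q2,q3,q4,q5} --a--> {q0,q1,q2,q3,q4,q5}  [seen]
{q0,q1,q2,q3,q4,q5} --b--> {q1,q2,q3,q4,q5}  [seen]
{q1,q2,q3,q4,q5} --a--> {q0,q1,q2,q3,q4,q5}  [seen]
{q1,q2,q3,q4,q5} --b--> {q1,q2,q3,q4,q5}  [seen]
{q1,q3} --a--> {q1,q3}  [seen]
{q1,q3} --b--> {q1,q2,q3,q4}  [seen]
{q1,q2,q3,q4} --a--> {q0,q1,q2,q3,q4}  [new]
{q1,q2,q3,q4} --b--> {q1,q2,q3,q4}  [seen]
{q0,q1,q2,q3,q4} --a--> {q0,q1,q2,q3,q4,q5}  [seen]
{q0,q1,q2,q3,q4} --b--> {q1,q2,q3,q4}  [seen]
Reachable DFA states: {q0}, {q0,q1,q4,q5}, {q1}, {q0,q1,q2,q3,q4,q5}, {q1,q2,q3,q4,q5}, {q1,q3}, {q1,q2,q3,q4}, {q0,q1,q2,q3,q4}.
Accepting DFA states (contain an NFA accepting state): {q0}, {q0,q1,q4,q5}, {q0,q1,q2,q3,q4,q5}, {q1,q2,q3,q4,q5}, {q1,q2,q3,q4}, {q0,q1,q2,q3,q4}.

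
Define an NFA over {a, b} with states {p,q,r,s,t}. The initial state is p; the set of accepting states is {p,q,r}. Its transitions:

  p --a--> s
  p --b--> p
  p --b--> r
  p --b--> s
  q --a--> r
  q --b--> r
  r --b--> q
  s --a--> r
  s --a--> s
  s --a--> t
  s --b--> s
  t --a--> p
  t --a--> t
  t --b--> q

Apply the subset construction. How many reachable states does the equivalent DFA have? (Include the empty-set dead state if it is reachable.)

Start state of the DFA: {p}.
{p} --a--> {s}  [new]
{p} --b--> {p,r,s}  [new]
{s} --a--> {r,s,t}  [new]
{s} --b--> {s}  [seen]
{p,r,s} --a--> {r,s,t}  [seen]
{p,r,s} --b--> {p,q,r,s}  [new]
{r,s,t} --a--> {p,r,s,t}  [new]
{r,s,t} --b--> {q,s}  [new]
{p,q,r,s} --a--> {r,s,t}  [seen]
{p,q,r,s} --b--> {p,q,r,s}  [seen]
{p,r,s,t} --a--> {p,r,s,t}  [seen]
{p,r,s,t} --b--> {p,q,r,s}  [seen]
{q,s} --a--> {r,s,t}  [seen]
{q,s} --b--> {r,s}  [new]
{r,s} --a--> {r,s,t}  [seen]
{r,s} --b--> {q,s}  [seen]
Reachable DFA states: {p}, {s}, {p,r,s}, {r,s,t}, {p,q,r,s}, {p,r,s,t}, {q,s}, {r,s}.

8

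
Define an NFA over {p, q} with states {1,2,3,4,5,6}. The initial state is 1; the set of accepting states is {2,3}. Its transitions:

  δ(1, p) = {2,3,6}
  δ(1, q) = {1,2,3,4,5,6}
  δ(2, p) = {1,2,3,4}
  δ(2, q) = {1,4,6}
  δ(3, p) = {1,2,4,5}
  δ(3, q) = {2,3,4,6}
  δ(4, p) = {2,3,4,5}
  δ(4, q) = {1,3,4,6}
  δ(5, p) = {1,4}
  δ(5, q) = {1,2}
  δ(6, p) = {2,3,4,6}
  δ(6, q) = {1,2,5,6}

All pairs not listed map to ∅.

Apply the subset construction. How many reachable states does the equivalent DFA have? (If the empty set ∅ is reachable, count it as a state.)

Start state of the DFA: {1}.
{1} --p--> {2,3,6}  [new]
{1} --q--> {1,2,3,4,5,6}  [new]
{2,3,6} --p--> {1,2,3,4,5,6}  [seen]
{2,3,6} --q--> {1,2,3,4,5,6}  [seen]
{1,2,3,4,5,6} --p--> {1,2,3,4,5,6}  [seen]
{1,2,3,4,5,6} --q--> {1,2,3,4,5,6}  [seen]
Reachable DFA states: {1}, {2,3,6}, {1,2,3,4,5,6}.

3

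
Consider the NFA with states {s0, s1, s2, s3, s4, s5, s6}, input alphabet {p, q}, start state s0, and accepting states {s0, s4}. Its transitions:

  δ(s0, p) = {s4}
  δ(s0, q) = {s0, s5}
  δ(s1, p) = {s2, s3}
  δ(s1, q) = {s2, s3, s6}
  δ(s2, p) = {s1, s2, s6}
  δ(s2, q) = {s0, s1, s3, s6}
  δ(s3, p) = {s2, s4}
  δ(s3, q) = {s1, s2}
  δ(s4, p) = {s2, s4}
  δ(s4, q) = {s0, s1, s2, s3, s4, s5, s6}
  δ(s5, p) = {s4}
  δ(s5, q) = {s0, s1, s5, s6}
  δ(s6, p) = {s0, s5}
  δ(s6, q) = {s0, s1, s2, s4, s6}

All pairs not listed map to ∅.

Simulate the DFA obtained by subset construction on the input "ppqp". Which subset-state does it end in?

{s0, s1, s2, s3, s4, s5, s6}

Start: {s0}.
δ(s0,p) = {s4}.
Union: {s4}.
After p: {s4}.
δ(s4,p) = {s2, s4}.
Union: {s2, s4}.
After p: {s2, s4}.
δ(s2,q) = {s0, s1, s3, s6}; δ(s4,q) = {s0, s1, s2, s3, s4, s5, s6}.
Union: {s0, s1, s2, s3, s4, s5, s6}.
After q: {s0, s1, s2, s3, s4, s5, s6}.
δ(s0,p) = {s4}; δ(s1,p) = {s2, s3}; δ(s2,p) = {s1, s2, s6}; δ(s3,p) = {s2, s4}; δ(s4,p) = {s2, s4}; δ(s5,p) = {s4}; δ(s6,p) = {s0, s5}.
Union: {s0, s1, s2, s3, s4, s5, s6}.
After p: {s0, s1, s2, s3, s4, s5, s6}.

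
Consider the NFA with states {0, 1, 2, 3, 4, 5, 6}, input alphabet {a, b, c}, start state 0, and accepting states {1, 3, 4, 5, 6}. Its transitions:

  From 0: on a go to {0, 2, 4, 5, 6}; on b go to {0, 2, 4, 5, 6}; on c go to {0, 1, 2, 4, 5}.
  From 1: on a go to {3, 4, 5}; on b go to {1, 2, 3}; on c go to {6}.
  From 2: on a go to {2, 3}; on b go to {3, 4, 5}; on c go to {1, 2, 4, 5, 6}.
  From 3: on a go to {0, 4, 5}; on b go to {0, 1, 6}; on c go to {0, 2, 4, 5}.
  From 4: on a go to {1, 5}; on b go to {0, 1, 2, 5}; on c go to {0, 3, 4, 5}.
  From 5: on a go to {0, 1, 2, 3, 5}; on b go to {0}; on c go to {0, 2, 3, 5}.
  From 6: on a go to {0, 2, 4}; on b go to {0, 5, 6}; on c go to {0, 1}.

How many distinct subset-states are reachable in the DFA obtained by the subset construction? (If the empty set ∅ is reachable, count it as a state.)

4

Start state of the DFA: {0}.
{0} --a--> {0, 2, 4, 5, 6}  [new]
{0} --b--> {0, 2, 4, 5, 6}  [seen]
{0} --c--> {0, 1, 2, 4, 5}  [new]
{0, 2, 4, 5, 6} --a--> {0, 1, 2, 3, 4, 5, 6}  [new]
{0, 2, 4, 5, 6} --b--> {0, 1, 2, 3, 4, 5, 6}  [seen]
{0, 2, 4, 5, 6} --c--> {0, 1, 2, 3, 4, 5, 6}  [seen]
{0, 1, 2, 4, 5} --a--> {0, 1, 2, 3, 4, 5, 6}  [seen]
{0, 1, 2, 4, 5} --b--> {0, 1, 2, 3, 4, 5, 6}  [seen]
{0, 1, 2, 4, 5} --c--> {0, 1, 2, 3, 4, 5, 6}  [seen]
{0, 1, 2, 3, 4, 5, 6} --a--> {0, 1, 2, 3, 4, 5, 6}  [seen]
{0, 1, 2, 3, 4, 5, 6} --b--> {0, 1, 2, 3, 4, 5, 6}  [seen]
{0, 1, 2, 3, 4, 5, 6} --c--> {0, 1, 2, 3, 4, 5, 6}  [seen]
Reachable DFA states: {0}, {0, 2, 4, 5, 6}, {0, 1, 2, 4, 5}, {0, 1, 2, 3, 4, 5, 6}.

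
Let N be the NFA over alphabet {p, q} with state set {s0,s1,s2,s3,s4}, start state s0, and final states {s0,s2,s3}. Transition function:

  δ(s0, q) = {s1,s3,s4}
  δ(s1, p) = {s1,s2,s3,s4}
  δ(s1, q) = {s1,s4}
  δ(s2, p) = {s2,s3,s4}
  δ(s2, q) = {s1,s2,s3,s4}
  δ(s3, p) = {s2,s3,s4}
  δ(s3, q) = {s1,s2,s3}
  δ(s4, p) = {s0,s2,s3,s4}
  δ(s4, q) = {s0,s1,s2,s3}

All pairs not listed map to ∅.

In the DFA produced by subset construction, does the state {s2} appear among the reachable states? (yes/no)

Start state of the DFA: {s0}.
{s0} --p--> ∅  [new]
{s0} --q--> {s1,s3,s4}  [new]
∅ --p--> ∅  [seen]
∅ --q--> ∅  [seen]
{s1,s3,s4} --p--> {s0,s1,s2,s3,s4}  [new]
{s1,s3,s4} --q--> {s0,s1,s2,s3,s4}  [seen]
{s0,s1,s2,s3,s4} --p--> {s0,s1,s2,s3,s4}  [seen]
{s0,s1,s2,s3,s4} --q--> {s0,s1,s2,s3,s4}  [seen]
Reachable DFA states: {s0}, ∅, {s1,s3,s4}, {s0,s1,s2,s3,s4}.
{s2} is not among them.

no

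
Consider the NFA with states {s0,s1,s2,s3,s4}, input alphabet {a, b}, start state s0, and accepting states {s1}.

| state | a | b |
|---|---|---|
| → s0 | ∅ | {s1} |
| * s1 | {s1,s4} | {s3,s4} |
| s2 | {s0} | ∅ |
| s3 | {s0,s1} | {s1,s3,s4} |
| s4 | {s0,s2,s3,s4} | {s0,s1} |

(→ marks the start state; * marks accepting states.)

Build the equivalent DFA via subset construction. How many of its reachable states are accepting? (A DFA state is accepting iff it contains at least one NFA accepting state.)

4

Start state of the DFA: {s0}.
{s0} --a--> ∅  [new]
{s0} --b--> {s1}  [new]
∅ --a--> ∅  [seen]
∅ --b--> ∅  [seen]
{s1} --a--> {s1,s4}  [new]
{s1} --b--> {s3,s4}  [new]
{s1,s4} --a--> {s0,s1,s2,s3,s4}  [new]
{s1,s4} --b--> {s0,s1,s3,s4}  [new]
{s3,s4} --a--> {s0,s1,s2,s3,s4}  [seen]
{s3,s4} --b--> {s0,s1,s3,s4}  [seen]
{s0,s1,s2,s3,s4} --a--> {s0,s1,s2,s3,s4}  [seen]
{s0,s1,s2,s3,s4} --b--> {s0,s1,s3,s4}  [seen]
{s0,s1,s3,s4} --a--> {s0,s1,s2,s3,s4}  [seen]
{s0,s1,s3,s4} --b--> {s0,s1,s3,s4}  [seen]
Reachable DFA states: {s0}, ∅, {s1}, {s1,s4}, {s3,s4}, {s0,s1,s2,s3,s4}, {s0,s1,s3,s4}.
Accepting DFA states (contain an NFA accepting state): {s1}, {s1,s4}, {s0,s1,s2,s3,s4}, {s0,s1,s3,s4}.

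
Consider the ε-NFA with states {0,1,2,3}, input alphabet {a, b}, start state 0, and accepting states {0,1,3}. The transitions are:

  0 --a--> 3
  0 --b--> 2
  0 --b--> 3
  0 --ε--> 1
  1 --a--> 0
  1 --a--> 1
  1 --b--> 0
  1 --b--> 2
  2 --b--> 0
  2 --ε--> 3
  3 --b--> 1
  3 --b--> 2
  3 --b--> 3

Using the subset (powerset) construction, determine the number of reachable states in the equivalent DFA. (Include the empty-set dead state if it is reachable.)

Start state of the DFA: {0,1} (ε-closure of the NFA start).
{0,1} --a--> {0,1,3}  [new]
{0,1} --b--> {0,1,2,3}  [new]
{0,1,3} --a--> {0,1,3}  [seen]
{0,1,3} --b--> {0,1,2,3}  [seen]
{0,1,2,3} --a--> {0,1,3}  [seen]
{0,1,2,3} --b--> {0,1,2,3}  [seen]
Reachable DFA states: {0,1}, {0,1,3}, {0,1,2,3}.

3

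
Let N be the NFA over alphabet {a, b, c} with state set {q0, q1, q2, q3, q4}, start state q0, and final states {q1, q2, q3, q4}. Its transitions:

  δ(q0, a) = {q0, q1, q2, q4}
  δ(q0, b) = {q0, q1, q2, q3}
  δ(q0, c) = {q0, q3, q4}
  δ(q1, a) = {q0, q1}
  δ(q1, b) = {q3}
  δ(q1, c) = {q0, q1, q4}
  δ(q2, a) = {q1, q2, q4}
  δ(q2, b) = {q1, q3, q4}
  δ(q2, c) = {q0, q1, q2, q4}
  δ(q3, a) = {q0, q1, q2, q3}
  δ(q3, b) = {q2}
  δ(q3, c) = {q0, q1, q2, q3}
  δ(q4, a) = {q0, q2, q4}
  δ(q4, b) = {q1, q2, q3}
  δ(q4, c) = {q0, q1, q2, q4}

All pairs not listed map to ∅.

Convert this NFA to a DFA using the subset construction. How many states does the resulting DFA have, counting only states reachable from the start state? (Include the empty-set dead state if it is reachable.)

5

Start state of the DFA: {q0}.
{q0} --a--> {q0, q1, q2, q4}  [new]
{q0} --b--> {q0, q1, q2, q3}  [new]
{q0} --c--> {q0, q3, q4}  [new]
{q0, q1, q2, q4} --a--> {q0, q1, q2, q4}  [seen]
{q0, q1, q2, q4} --b--> {q0, q1, q2, q3, q4}  [new]
{q0, q1, q2, q4} --c--> {q0, q1, q2, q3, q4}  [seen]
{q0, q1, q2, q3} --a--> {q0, q1, q2, q3, q4}  [seen]
{q0, q1, q2, q3} --b--> {q0, q1, q2, q3, q4}  [seen]
{q0, q1, q2, q3} --c--> {q0, q1, q2, q3, q4}  [seen]
{q0, q3, q4} --a--> {q0, q1, q2, q3, q4}  [seen]
{q0, q3, q4} --b--> {q0, q1, q2, q3}  [seen]
{q0, q3, q4} --c--> {q0, q1, q2, q3, q4}  [seen]
{q0, q1, q2, q3, q4} --a--> {q0, q1, q2, q3, q4}  [seen]
{q0, q1, q2, q3, q4} --b--> {q0, q1, q2, q3, q4}  [seen]
{q0, q1, q2, q3, q4} --c--> {q0, q1, q2, q3, q4}  [seen]
Reachable DFA states: {q0}, {q0, q1, q2, q4}, {q0, q1, q2, q3}, {q0, q3, q4}, {q0, q1, q2, q3, q4}.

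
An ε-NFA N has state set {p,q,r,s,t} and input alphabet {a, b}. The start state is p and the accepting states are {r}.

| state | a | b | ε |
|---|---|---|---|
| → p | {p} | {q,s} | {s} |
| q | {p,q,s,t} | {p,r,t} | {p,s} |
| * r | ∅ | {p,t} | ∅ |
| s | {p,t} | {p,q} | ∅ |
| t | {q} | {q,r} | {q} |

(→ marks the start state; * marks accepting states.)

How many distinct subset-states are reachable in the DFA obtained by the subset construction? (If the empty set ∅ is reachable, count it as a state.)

4

Start state of the DFA: {p,s} (ε-closure of the NFA start).
{p,s} --a--> {p,q,s,t}  [new]
{p,s} --b--> {p,q,s}  [new]
{p,q,s,t} --a--> {p,q,s,t}  [seen]
{p,q,s,t} --b--> {p,q,r,s,t}  [new]
{p,q,s} --a--> {p,q,s,t}  [seen]
{p,q,s} --b--> {p,q,r,s,t}  [seen]
{p,q,r,s,t} --a--> {p,q,s,t}  [seen]
{p,q,r,s,t} --b--> {p,q,r,s,t}  [seen]
Reachable DFA states: {p,s}, {p,q,s,t}, {p,q,s}, {p,q,r,s,t}.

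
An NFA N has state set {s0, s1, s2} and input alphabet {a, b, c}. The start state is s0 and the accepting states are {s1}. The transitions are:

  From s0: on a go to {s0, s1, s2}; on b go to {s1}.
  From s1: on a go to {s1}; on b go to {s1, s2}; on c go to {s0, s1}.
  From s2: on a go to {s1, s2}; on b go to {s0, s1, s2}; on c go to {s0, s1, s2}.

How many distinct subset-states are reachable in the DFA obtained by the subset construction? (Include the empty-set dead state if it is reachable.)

6

Start state of the DFA: {s0}.
{s0} --a--> {s0, s1, s2}  [new]
{s0} --b--> {s1}  [new]
{s0} --c--> ∅  [new]
{s0, s1, s2} --a--> {s0, s1, s2}  [seen]
{s0, s1, s2} --b--> {s0, s1, s2}  [seen]
{s0, s1, s2} --c--> {s0, s1, s2}  [seen]
{s1} --a--> {s1}  [seen]
{s1} --b--> {s1, s2}  [new]
{s1} --c--> {s0, s1}  [new]
∅ --a--> ∅  [seen]
∅ --b--> ∅  [seen]
∅ --c--> ∅  [seen]
{s1, s2} --a--> {s1, s2}  [seen]
{s1, s2} --b--> {s0, s1, s2}  [seen]
{s1, s2} --c--> {s0, s1, s2}  [seen]
{s0, s1} --a--> {s0, s1, s2}  [seen]
{s0, s1} --b--> {s1, s2}  [seen]
{s0, s1} --c--> {s0, s1}  [seen]
Reachable DFA states: {s0}, {s0, s1, s2}, {s1}, ∅, {s1, s2}, {s0, s1}.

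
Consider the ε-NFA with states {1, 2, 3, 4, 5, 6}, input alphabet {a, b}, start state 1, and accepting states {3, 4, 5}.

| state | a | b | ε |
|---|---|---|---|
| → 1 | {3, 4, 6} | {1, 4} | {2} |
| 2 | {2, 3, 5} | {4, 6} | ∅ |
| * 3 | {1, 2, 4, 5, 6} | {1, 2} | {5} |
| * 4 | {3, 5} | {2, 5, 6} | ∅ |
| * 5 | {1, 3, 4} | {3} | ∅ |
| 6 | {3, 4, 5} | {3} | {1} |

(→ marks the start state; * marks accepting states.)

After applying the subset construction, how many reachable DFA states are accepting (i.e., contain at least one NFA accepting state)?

2

Start state of the DFA: {1, 2} (ε-closure of the NFA start).
{1, 2} --a--> {1, 2, 3, 4, 5, 6}  [new]
{1, 2} --b--> {1, 2, 4, 6}  [new]
{1, 2, 3, 4, 5, 6} --a--> {1, 2, 3, 4, 5, 6}  [seen]
{1, 2, 3, 4, 5, 6} --b--> {1, 2, 3, 4, 5, 6}  [seen]
{1, 2, 4, 6} --a--> {1, 2, 3, 4, 5, 6}  [seen]
{1, 2, 4, 6} --b--> {1, 2, 3, 4, 5, 6}  [seen]
Reachable DFA states: {1, 2}, {1, 2, 3, 4, 5, 6}, {1, 2, 4, 6}.
Accepting DFA states (contain an NFA accepting state): {1, 2, 3, 4, 5, 6}, {1, 2, 4, 6}.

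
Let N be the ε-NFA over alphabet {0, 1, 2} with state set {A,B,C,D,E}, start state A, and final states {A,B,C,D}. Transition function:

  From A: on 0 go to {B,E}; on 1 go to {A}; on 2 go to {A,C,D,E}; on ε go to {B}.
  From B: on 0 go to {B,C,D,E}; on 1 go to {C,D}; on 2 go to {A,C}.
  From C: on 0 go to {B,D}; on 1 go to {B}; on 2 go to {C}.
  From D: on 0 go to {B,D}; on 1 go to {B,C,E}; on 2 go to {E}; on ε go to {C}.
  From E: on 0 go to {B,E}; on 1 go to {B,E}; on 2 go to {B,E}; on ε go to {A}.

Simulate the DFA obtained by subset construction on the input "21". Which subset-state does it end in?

Start: {A,B}.
δ(A,2) = {A,C,D,E}; δ(B,2) = {A,C}.
Union: {A,C,D,E}.
ε-closure gives {A,B,C,D,E}.
After 2: {A,B,C,D,E}.
δ(A,1) = {A}; δ(B,1) = {C,D}; δ(C,1) = {B}; δ(D,1) = {B,C,E}; δ(E,1) = {B,E}.
Union: {A,B,C,D,E}.
After 1: {A,B,C,D,E}.

{A,B,C,D,E}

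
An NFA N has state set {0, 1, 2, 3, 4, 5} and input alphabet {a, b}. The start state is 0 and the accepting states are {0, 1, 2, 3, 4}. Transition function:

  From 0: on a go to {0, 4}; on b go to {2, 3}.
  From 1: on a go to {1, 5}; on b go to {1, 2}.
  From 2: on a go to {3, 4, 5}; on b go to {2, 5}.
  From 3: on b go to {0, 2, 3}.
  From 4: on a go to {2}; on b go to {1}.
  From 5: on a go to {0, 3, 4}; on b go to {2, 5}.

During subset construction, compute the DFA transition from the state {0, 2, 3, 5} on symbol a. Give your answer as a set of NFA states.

δ(0,a) = {0, 4}; δ(2,a) = {3, 4, 5}; δ(3,a) = ∅; δ(5,a) = {0, 3, 4}.
Union: {0, 3, 4, 5}.

{0, 3, 4, 5}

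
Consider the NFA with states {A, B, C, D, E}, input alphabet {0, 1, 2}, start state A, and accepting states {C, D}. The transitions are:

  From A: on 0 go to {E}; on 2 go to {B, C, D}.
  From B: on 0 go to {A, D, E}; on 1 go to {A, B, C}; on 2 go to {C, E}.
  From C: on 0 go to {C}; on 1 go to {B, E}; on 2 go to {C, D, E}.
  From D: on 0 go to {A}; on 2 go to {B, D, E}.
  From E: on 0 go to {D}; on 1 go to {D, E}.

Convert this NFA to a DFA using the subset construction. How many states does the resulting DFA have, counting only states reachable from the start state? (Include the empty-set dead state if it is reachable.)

Start state of the DFA: {A}.
{A} --0--> {E}  [new]
{A} --1--> ∅  [new]
{A} --2--> {B, C, D}  [new]
{E} --0--> {D}  [new]
{E} --1--> {D, E}  [new]
{E} --2--> ∅  [seen]
∅ --0--> ∅  [seen]
∅ --1--> ∅  [seen]
∅ --2--> ∅  [seen]
{B, C, D} --0--> {A, C, D, E}  [new]
{B, C, D} --1--> {A, B, C, E}  [new]
{B, C, D} --2--> {B, C, D, E}  [new]
{D} --0--> {A}  [seen]
{D} --1--> ∅  [seen]
{D} --2--> {B, D, E}  [new]
{D, E} --0--> {A, D}  [new]
{D, E} --1--> {D, E}  [seen]
{D, E} --2--> {B, D, E}  [seen]
{A, C, D, E} --0--> {A, C, D, E}  [seen]
{A, C, D, E} --1--> {B, D, E}  [seen]
{A, C, D, E} --2--> {B, C, D, E}  [seen]
{A, B, C, E} --0--> {A, C, D, E}  [seen]
{A, B, C, E} --1--> {A, B, C, D, E}  [new]
{A, B, C, E} --2--> {B, C, D, E}  [seen]
{B, C, D, E} --0--> {A, C, D, E}  [seen]
{B, C, D, E} --1--> {A, B, C, D, E}  [seen]
{B, C, D, E} --2--> {B, C, D, E}  [seen]
{B, D, E} --0--> {A, D, E}  [new]
{B, D, E} --1--> {A, B, C, D, E}  [seen]
{B, D, E} --2--> {B, C, D, E}  [seen]
{A, D} --0--> {A, E}  [new]
{A, D} --1--> ∅  [seen]
{A, D} --2--> {B, C, D, E}  [seen]
{A, B, C, D, E} --0--> {A, C, D, E}  [seen]
{A, B, C, D, E} --1--> {A, B, C, D, E}  [seen]
{A, B, C, D, E} --2--> {B, C, D, E}  [seen]
{A, D, E} --0--> {A, D, E}  [seen]
{A, D, E} --1--> {D, E}  [seen]
{A, D, E} --2--> {B, C, D, E}  [seen]
{A, E} --0--> {D, E}  [seen]
{A, E} --1--> {D, E}  [seen]
{A, E} --2--> {B, C, D}  [seen]
Reachable DFA states: {A}, {E}, ∅, {B, C, D}, {D}, {D, E}, {A, C, D, E}, {A, B, C, E}, {B, C, D, E}, {B, D, E}, {A, D}, {A, B, C, D, E}, {A, D, E}, {A, E}.

14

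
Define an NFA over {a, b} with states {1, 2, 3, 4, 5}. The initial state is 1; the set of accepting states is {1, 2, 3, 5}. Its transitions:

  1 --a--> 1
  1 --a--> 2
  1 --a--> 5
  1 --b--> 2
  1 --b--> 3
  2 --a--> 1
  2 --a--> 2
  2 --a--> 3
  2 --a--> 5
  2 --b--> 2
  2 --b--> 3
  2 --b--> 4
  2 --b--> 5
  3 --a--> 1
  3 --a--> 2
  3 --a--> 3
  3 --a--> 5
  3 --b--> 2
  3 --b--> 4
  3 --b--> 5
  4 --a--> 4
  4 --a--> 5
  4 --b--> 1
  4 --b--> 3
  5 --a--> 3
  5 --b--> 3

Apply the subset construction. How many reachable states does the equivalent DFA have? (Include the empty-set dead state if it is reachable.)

Start state of the DFA: {1}.
{1} --a--> {1, 2, 5}  [new]
{1} --b--> {2, 3}  [new]
{1, 2, 5} --a--> {1, 2, 3, 5}  [new]
{1, 2, 5} --b--> {2, 3, 4, 5}  [new]
{2, 3} --a--> {1, 2, 3, 5}  [seen]
{2, 3} --b--> {2, 3, 4, 5}  [seen]
{1, 2, 3, 5} --a--> {1, 2, 3, 5}  [seen]
{1, 2, 3, 5} --b--> {2, 3, 4, 5}  [seen]
{2, 3, 4, 5} --a--> {1, 2, 3, 4, 5}  [new]
{2, 3, 4, 5} --b--> {1, 2, 3, 4, 5}  [seen]
{1, 2, 3, 4, 5} --a--> {1, 2, 3, 4, 5}  [seen]
{1, 2, 3, 4, 5} --b--> {1, 2, 3, 4, 5}  [seen]
Reachable DFA states: {1}, {1, 2, 5}, {2, 3}, {1, 2, 3, 5}, {2, 3, 4, 5}, {1, 2, 3, 4, 5}.

6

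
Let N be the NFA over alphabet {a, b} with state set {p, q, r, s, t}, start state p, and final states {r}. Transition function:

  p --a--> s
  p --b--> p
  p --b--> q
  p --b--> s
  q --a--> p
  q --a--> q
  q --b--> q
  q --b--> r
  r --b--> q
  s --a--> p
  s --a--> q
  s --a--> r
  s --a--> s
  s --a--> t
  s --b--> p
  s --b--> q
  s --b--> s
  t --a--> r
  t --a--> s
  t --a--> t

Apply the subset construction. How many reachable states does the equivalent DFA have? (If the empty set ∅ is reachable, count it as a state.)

5

Start state of the DFA: {p}.
{p} --a--> {s}  [new]
{p} --b--> {p, q, s}  [new]
{s} --a--> {p, q, r, s, t}  [new]
{s} --b--> {p, q, s}  [seen]
{p, q, s} --a--> {p, q, r, s, t}  [seen]
{p, q, s} --b--> {p, q, r, s}  [new]
{p, q, r, s, t} --a--> {p, q, r, s, t}  [seen]
{p, q, r, s, t} --b--> {p, q, r, s}  [seen]
{p, q, r, s} --a--> {p, q, r, s, t}  [seen]
{p, q, r, s} --b--> {p, q, r, s}  [seen]
Reachable DFA states: {p}, {s}, {p, q, s}, {p, q, r, s, t}, {p, q, r, s}.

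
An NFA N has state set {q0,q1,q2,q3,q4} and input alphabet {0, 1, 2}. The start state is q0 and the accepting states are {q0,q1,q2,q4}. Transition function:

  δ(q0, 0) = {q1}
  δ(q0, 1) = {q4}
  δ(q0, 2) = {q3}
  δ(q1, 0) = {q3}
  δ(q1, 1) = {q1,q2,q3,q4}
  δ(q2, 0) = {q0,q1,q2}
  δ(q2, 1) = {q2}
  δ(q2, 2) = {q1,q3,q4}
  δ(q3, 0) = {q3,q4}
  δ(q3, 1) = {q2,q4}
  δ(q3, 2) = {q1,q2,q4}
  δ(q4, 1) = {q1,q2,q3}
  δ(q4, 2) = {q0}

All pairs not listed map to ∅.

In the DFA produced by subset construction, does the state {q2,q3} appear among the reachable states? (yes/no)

Start state of the DFA: {q0}.
{q0} --0--> {q1}  [new]
{q0} --1--> {q4}  [new]
{q0} --2--> {q3}  [new]
{q1} --0--> {q3}  [seen]
{q1} --1--> {q1,q2,q3,q4}  [new]
{q1} --2--> ∅  [new]
{q4} --0--> ∅  [seen]
{q4} --1--> {q1,q2,q3}  [new]
{q4} --2--> {q0}  [seen]
{q3} --0--> {q3,q4}  [new]
{q3} --1--> {q2,q4}  [new]
{q3} --2--> {q1,q2,q4}  [new]
{q1,q2,q3,q4} --0--> {q0,q1,q2,q3,q4}  [new]
{q1,q2,q3,q4} --1--> {q1,q2,q3,q4}  [seen]
{q1,q2,q3,q4} --2--> {q0,q1,q2,q3,q4}  [seen]
∅ --0--> ∅  [seen]
∅ --1--> ∅  [seen]
∅ --2--> ∅  [seen]
{q1,q2,q3} --0--> {q0,q1,q2,q3,q4}  [seen]
{q1,q2,q3} --1--> {q1,q2,q3,q4}  [seen]
{q1,q2,q3} --2--> {q1,q2,q3,q4}  [seen]
{q3,q4} --0--> {q3,q4}  [seen]
{q3,q4} --1--> {q1,q2,q3,q4}  [seen]
{q3,q4} --2--> {q0,q1,q2,q4}  [new]
{q2,q4} --0--> {q0,q1,q2}  [new]
{q2,q4} --1--> {q1,q2,q3}  [seen]
{q2,q4} --2--> {q0,q1,q3,q4}  [new]
{q1,q2,q4} --0--> {q0,q1,q2,q3}  [new]
{q1,q2,q4} --1--> {q1,q2,q3,q4}  [seen]
{q1,q2,q4} --2--> {q0,q1,q3,q4}  [seen]
{q0,q1,q2,q3,q4} --0--> {q0,q1,q2,q3,q4}  [seen]
{q0,q1,q2,q3,q4} --1--> {q1,q2,q3,q4}  [seen]
{q0,q1,q2,q3,q4} --2--> {q0,q1,q2,q3,q4}  [seen]
{q0,q1,q2,q4} --0--> {q0,q1,q2,q3}  [seen]
{q0,q1,q2,q4} --1--> {q1,q2,q3,q4}  [seen]
{q0,q1,q2,q4} --2--> {q0,q1,q3,q4}  [seen]
{q0,q1,q2} --0--> {q0,q1,q2,q3}  [seen]
{q0,q1,q2} --1--> {q1,q2,q3,q4}  [seen]
{q0,q1,q2} --2--> {q1,q3,q4}  [new]
{q0,q1,q3,q4} --0--> {q1,q3,q4}  [seen]
{q0,q1,q3,q4} --1--> {q1,q2,q3,q4}  [seen]
{q0,q1,q3,q4} --2--> {q0,q1,q2,q3,q4}  [seen]
{q0,q1,q2,q3} --0--> {q0,q1,q2,q3,q4}  [seen]
{q0,q1,q2,q3} --1--> {q1,q2,q3,q4}  [seen]
{q0,q1,q2,q3} --2--> {q1,q2,q3,q4}  [seen]
{q1,q3,q4} --0--> {q3,q4}  [seen]
{q1,q3,q4} --1--> {q1,q2,q3,q4}  [seen]
{q1,q3,q4} --2--> {q0,q1,q2,q4}  [seen]
Reachable DFA states: {q0}, {q1}, {q4}, {q3}, {q1,q2,q3,q4}, ∅, {q1,q2,q3}, {q3,q4}, {q2,q4}, {q1,q2,q4}, {q0,q1,q2,q3,q4}, {q0,q1,q2,q4}, {q0,q1,q2}, {q0,q1,q3,q4}, {q0,q1,q2,q3}, {q1,q3,q4}.
{q2,q3} is not among them.

no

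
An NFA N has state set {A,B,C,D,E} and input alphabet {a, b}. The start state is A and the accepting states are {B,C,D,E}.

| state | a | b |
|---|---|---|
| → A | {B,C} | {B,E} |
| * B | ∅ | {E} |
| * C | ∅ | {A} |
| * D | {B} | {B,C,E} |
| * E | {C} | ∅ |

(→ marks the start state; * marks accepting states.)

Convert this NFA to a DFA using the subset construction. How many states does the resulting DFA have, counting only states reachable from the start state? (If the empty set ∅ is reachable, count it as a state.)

Start state of the DFA: {A}.
{A} --a--> {B,C}  [new]
{A} --b--> {B,E}  [new]
{B,C} --a--> ∅  [new]
{B,C} --b--> {A,E}  [new]
{B,E} --a--> {C}  [new]
{B,E} --b--> {E}  [new]
∅ --a--> ∅  [seen]
∅ --b--> ∅  [seen]
{A,E} --a--> {B,C}  [seen]
{A,E} --b--> {B,E}  [seen]
{C} --a--> ∅  [seen]
{C} --b--> {A}  [seen]
{E} --a--> {C}  [seen]
{E} --b--> ∅  [seen]
Reachable DFA states: {A}, {B,C}, {B,E}, ∅, {A,E}, {C}, {E}.

7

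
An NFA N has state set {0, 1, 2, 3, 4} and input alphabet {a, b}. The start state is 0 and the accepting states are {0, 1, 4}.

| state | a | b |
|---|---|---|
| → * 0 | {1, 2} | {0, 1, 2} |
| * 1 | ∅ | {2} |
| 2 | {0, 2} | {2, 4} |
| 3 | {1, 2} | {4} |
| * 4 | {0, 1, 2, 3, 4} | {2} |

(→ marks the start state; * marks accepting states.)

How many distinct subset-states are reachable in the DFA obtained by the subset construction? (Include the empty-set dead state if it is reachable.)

7

Start state of the DFA: {0}.
{0} --a--> {1, 2}  [new]
{0} --b--> {0, 1, 2}  [new]
{1, 2} --a--> {0, 2}  [new]
{1, 2} --b--> {2, 4}  [new]
{0, 1, 2} --a--> {0, 1, 2}  [seen]
{0, 1, 2} --b--> {0, 1, 2, 4}  [new]
{0, 2} --a--> {0, 1, 2}  [seen]
{0, 2} --b--> {0, 1, 2, 4}  [seen]
{2, 4} --a--> {0, 1, 2, 3, 4}  [new]
{2, 4} --b--> {2, 4}  [seen]
{0, 1, 2, 4} --a--> {0, 1, 2, 3, 4}  [seen]
{0, 1, 2, 4} --b--> {0, 1, 2, 4}  [seen]
{0, 1, 2, 3, 4} --a--> {0, 1, 2, 3, 4}  [seen]
{0, 1, 2, 3, 4} --b--> {0, 1, 2, 4}  [seen]
Reachable DFA states: {0}, {1, 2}, {0, 1, 2}, {0, 2}, {2, 4}, {0, 1, 2, 4}, {0, 1, 2, 3, 4}.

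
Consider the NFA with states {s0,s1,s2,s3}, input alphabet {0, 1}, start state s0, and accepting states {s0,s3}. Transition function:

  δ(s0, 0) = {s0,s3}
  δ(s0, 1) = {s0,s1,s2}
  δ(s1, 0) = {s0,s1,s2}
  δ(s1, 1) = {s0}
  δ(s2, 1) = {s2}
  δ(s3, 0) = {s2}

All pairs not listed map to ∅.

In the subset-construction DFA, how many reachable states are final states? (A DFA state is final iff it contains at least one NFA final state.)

5

Start state of the DFA: {s0}.
{s0} --0--> {s0,s3}  [new]
{s0} --1--> {s0,s1,s2}  [new]
{s0,s3} --0--> {s0,s2,s3}  [new]
{s0,s3} --1--> {s0,s1,s2}  [seen]
{s0,s1,s2} --0--> {s0,s1,s2,s3}  [new]
{s0,s1,s2} --1--> {s0,s1,s2}  [seen]
{s0,s2,s3} --0--> {s0,s2,s3}  [seen]
{s0,s2,s3} --1--> {s0,s1,s2}  [seen]
{s0,s1,s2,s3} --0--> {s0,s1,s2,s3}  [seen]
{s0,s1,s2,s3} --1--> {s0,s1,s2}  [seen]
Reachable DFA states: {s0}, {s0,s3}, {s0,s1,s2}, {s0,s2,s3}, {s0,s1,s2,s3}.
Accepting DFA states (contain an NFA accepting state): {s0}, {s0,s3}, {s0,s1,s2}, {s0,s2,s3}, {s0,s1,s2,s3}.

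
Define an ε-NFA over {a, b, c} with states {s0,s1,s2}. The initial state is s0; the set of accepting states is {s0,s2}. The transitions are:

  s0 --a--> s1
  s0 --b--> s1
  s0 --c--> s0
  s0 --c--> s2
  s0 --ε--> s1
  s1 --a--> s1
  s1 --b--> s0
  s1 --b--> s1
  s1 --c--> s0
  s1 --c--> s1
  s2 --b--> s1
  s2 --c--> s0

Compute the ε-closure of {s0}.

{s0,s1}

Begin with {s0}.
s0 →ε {s1}; add s1.
ε-closure = {s0,s1}.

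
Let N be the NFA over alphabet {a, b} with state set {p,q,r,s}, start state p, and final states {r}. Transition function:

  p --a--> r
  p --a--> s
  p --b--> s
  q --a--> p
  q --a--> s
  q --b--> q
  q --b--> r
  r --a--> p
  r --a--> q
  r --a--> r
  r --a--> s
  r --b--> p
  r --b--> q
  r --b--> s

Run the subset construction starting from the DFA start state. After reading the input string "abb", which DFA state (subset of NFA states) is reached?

Start: {p}.
δ(p,a) = {r,s}.
Union: {r,s}.
After a: {r,s}.
δ(r,b) = {p,q,s}; δ(s,b) = ∅.
Union: {p,q,s}.
After b: {p,q,s}.
δ(p,b) = {s}; δ(q,b) = {q,r}; δ(s,b) = ∅.
Union: {q,r,s}.
After b: {q,r,s}.

{q,r,s}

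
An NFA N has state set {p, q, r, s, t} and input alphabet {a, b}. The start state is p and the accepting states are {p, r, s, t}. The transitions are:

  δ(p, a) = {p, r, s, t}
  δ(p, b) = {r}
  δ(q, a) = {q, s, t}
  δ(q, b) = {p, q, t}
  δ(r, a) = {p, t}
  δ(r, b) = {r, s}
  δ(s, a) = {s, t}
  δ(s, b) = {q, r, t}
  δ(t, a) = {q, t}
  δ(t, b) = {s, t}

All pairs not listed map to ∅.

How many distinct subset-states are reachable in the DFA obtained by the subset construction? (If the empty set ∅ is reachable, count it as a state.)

Start state of the DFA: {p}.
{p} --a--> {p, r, s, t}  [new]
{p} --b--> {r}  [new]
{p, r, s, t} --a--> {p, q, r, s, t}  [new]
{p, r, s, t} --b--> {q, r, s, t}  [new]
{r} --a--> {p, t}  [new]
{r} --b--> {r, s}  [new]
{p, q, r, s, t} --a--> {p, q, r, s, t}  [seen]
{p, q, r, s, t} --b--> {p, q, r, s, t}  [seen]
{q, r, s, t} --a--> {p, q, s, t}  [new]
{q, r, s, t} --b--> {p, q, r, s, t}  [seen]
{p, t} --a--> {p, q, r, s, t}  [seen]
{p, t} --b--> {r, s, t}  [new]
{r, s} --a--> {p, s, t}  [new]
{r, s} --b--> {q, r, s, t}  [seen]
{p, q, s, t} --a--> {p, q, r, s, t}  [seen]
{p, q, s, t} --b--> {p, q, r, s, t}  [seen]
{r, s, t} --a--> {p, q, s, t}  [seen]
{r, s, t} --b--> {q, r, s, t}  [seen]
{p, s, t} --a--> {p, q, r, s, t}  [seen]
{p, s, t} --b--> {q, r, s, t}  [seen]
Reachable DFA states: {p}, {p, r, s, t}, {r}, {p, q, r, s, t}, {q, r, s, t}, {p, t}, {r, s}, {p, q, s, t}, {r, s, t}, {p, s, t}.

10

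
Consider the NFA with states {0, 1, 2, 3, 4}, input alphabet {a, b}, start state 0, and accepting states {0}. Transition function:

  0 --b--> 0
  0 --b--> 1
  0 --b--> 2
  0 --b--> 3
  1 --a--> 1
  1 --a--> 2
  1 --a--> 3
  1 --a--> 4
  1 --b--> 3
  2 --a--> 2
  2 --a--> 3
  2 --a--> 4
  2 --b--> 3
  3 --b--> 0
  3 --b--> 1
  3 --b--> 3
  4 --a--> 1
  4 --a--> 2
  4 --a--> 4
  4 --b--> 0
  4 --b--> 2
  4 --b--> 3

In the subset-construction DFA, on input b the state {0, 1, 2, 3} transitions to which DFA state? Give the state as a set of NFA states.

{0, 1, 2, 3}

δ(0,b) = {0, 1, 2, 3}; δ(1,b) = {3}; δ(2,b) = {3}; δ(3,b) = {0, 1, 3}.
Union: {0, 1, 2, 3}.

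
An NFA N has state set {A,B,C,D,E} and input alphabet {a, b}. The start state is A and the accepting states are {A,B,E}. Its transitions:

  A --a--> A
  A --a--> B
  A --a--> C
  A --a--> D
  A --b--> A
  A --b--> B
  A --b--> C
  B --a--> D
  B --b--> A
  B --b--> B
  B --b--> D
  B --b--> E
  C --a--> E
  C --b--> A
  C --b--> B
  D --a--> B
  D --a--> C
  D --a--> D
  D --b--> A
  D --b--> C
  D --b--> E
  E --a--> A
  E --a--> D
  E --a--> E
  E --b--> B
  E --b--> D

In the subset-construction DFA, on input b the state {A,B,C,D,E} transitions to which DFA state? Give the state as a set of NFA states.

{A,B,C,D,E}

δ(A,b) = {A,B,C}; δ(B,b) = {A,B,D,E}; δ(C,b) = {A,B}; δ(D,b) = {A,C,E}; δ(E,b) = {B,D}.
Union: {A,B,C,D,E}.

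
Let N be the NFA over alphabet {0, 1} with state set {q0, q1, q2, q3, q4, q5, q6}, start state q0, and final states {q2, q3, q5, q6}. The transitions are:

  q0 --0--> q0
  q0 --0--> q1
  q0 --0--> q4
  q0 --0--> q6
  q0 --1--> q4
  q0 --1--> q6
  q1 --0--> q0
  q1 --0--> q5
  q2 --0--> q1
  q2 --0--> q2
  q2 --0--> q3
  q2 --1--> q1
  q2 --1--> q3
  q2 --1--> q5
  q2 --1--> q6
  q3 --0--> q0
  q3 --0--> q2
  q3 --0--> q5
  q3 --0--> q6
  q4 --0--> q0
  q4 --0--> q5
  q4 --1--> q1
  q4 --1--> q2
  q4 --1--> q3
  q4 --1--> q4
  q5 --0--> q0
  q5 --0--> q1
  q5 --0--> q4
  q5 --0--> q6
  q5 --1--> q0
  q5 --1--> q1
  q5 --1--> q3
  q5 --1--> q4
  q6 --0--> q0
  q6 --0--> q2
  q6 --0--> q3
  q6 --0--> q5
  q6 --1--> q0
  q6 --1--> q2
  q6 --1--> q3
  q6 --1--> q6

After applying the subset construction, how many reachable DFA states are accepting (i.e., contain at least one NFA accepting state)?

6

Start state of the DFA: {q0}.
{q0} --0--> {q0, q1, q4, q6}  [new]
{q0} --1--> {q4, q6}  [new]
{q0, q1, q4, q6} --0--> {q0, q1, q2, q3, q4, q5, q6}  [new]
{q0, q1, q4, q6} --1--> {q0, q1, q2, q3, q4, q6}  [new]
{q4, q6} --0--> {q0, q2, q3, q5}  [new]
{q4, q6} --1--> {q0, q1, q2, q3, q4, q6}  [seen]
{q0, q1, q2, q3, q4, q5, q6} --0--> {q0, q1, q2, q3, q4, q5, q6}  [seen]
{q0, q1, q2, q3, q4, q5, q6} --1--> {q0, q1, q2, q3, q4, q5, q6}  [seen]
{q0, q1, q2, q3, q4, q6} --0--> {q0, q1, q2, q3, q4, q5, q6}  [seen]
{q0, q1, q2, q3, q4, q6} --1--> {q0, q1, q2, q3, q4, q5, q6}  [seen]
{q0, q2, q3, q5} --0--> {q0, q1, q2, q3, q4, q5, q6}  [seen]
{q0, q2, q3, q5} --1--> {q0, q1, q3, q4, q5, q6}  [new]
{q0, q1, q3, q4, q5, q6} --0--> {q0, q1, q2, q3, q4, q5, q6}  [seen]
{q0, q1, q3, q4, q5, q6} --1--> {q0, q1, q2, q3, q4, q6}  [seen]
Reachable DFA states: {q0}, {q0, q1, q4, q6}, {q4, q6}, {q0, q1, q2, q3, q4, q5, q6}, {q0, q1, q2, q3, q4, q6}, {q0, q2, q3, q5}, {q0, q1, q3, q4, q5, q6}.
Accepting DFA states (contain an NFA accepting state): {q0, q1, q4, q6}, {q4, q6}, {q0, q1, q2, q3, q4, q5, q6}, {q0, q1, q2, q3, q4, q6}, {q0, q2, q3, q5}, {q0, q1, q3, q4, q5, q6}.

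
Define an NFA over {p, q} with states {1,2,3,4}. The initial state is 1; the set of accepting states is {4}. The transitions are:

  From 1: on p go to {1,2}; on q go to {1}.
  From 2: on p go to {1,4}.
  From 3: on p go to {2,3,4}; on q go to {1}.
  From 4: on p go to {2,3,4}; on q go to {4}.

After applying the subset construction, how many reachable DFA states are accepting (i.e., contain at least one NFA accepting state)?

Start state of the DFA: {1}.
{1} --p--> {1,2}  [new]
{1} --q--> {1}  [seen]
{1,2} --p--> {1,2,4}  [new]
{1,2} --q--> {1}  [seen]
{1,2,4} --p--> {1,2,3,4}  [new]
{1,2,4} --q--> {1,4}  [new]
{1,2,3,4} --p--> {1,2,3,4}  [seen]
{1,2,3,4} --q--> {1,4}  [seen]
{1,4} --p--> {1,2,3,4}  [seen]
{1,4} --q--> {1,4}  [seen]
Reachable DFA states: {1}, {1,2}, {1,2,4}, {1,2,3,4}, {1,4}.
Accepting DFA states (contain an NFA accepting state): {1,2,4}, {1,2,3,4}, {1,4}.

3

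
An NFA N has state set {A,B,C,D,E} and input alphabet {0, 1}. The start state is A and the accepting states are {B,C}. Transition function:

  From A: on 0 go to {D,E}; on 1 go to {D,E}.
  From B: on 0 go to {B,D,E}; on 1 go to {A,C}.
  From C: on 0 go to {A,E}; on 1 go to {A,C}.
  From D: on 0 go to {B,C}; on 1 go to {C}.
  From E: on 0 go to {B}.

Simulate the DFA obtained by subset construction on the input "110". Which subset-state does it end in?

{A,E}

Start: {A}.
δ(A,1) = {D,E}.
Union: {D,E}.
After 1: {D,E}.
δ(D,1) = {C}; δ(E,1) = ∅.
Union: {C}.
After 1: {C}.
δ(C,0) = {A,E}.
Union: {A,E}.
After 0: {A,E}.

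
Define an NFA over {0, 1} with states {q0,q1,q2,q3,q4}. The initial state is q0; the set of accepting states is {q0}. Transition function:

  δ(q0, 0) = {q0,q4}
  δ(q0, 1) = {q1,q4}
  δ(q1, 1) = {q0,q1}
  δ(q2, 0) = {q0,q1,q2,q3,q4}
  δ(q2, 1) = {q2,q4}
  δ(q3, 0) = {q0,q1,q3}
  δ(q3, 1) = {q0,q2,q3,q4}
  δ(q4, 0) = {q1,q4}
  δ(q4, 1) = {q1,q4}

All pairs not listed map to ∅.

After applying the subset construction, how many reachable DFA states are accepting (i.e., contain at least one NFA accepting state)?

3

Start state of the DFA: {q0}.
{q0} --0--> {q0,q4}  [new]
{q0} --1--> {q1,q4}  [new]
{q0,q4} --0--> {q0,q1,q4}  [new]
{q0,q4} --1--> {q1,q4}  [seen]
{q1,q4} --0--> {q1,q4}  [seen]
{q1,q4} --1--> {q0,q1,q4}  [seen]
{q0,q1,q4} --0--> {q0,q1,q4}  [seen]
{q0,q1,q4} --1--> {q0,q1,q4}  [seen]
Reachable DFA states: {q0}, {q0,q4}, {q1,q4}, {q0,q1,q4}.
Accepting DFA states (contain an NFA accepting state): {q0}, {q0,q4}, {q0,q1,q4}.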